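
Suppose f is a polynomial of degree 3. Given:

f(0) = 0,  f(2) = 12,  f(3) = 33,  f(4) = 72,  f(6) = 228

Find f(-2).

-12

Write f(t) = at³ + bt² + ct + d; the 5 given values yield a linear system in the 4 coefficients.
Solving, f(t) = t³ + 2t.
Then f(-2) = -12.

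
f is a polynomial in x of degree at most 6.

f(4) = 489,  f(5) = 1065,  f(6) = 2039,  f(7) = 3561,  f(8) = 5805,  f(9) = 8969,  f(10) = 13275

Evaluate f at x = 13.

First differences: 576, 974, 1522, 2244, 3164, 4306. Second differences: 398, 548, 722, 920, 1142. Third differences: 150, 174, 198, 222. Fourth differences: 24, 24, 24.
Level-4 differences are constant, so f has degree 4.
Fitting a degree-4 polynomial gives f(x) = x^4 + 3x³ + 3x² - 3x + 5.
Then f(13) = 35625.

35625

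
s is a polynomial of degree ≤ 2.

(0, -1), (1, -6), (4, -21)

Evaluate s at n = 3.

Write s(n) = an² + bn + c; the 3 given values yield a linear system in the 3 coefficients.
Solving, the leading coefficient vanishes, and s(n) = -5n - 1.
Then s(3) = -16.

-16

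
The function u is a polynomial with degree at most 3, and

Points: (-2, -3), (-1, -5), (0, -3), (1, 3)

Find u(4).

45

First differences: -2, 2, 6. Second differences: 4, 4.
Level-2 differences are constant, so u has degree 2.
Fitting a degree-2 polynomial gives u(x) = 2x² + 4x - 3.
Then u(4) = 45.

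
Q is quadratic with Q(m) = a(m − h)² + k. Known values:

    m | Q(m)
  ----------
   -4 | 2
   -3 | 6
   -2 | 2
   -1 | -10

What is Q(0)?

First differences 4, -4, -12; second difference -8 = 2a, so a = -4.
Expanding, the m-coefficient is −2ah = 8h; matching it to the data gives h = -3, and then k = 6.
So Q(m) = -4(m + 3)² + 6.
Q(0) = -4·3² + 6 = -30.

-30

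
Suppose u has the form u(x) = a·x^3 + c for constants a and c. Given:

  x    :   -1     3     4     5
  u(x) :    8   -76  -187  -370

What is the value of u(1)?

From u(-1) = 8 and u(3) = -76: -1a + c = 8 and 27a + c = -76.
Subtracting: 28a = -84, so a = -3; then c = 8 − (-3)·(-1) = 5.
So u(x) = -3x³ + 5, and u(1) = 2.

2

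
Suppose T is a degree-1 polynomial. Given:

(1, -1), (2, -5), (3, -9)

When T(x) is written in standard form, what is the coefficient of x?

-4

Write T(x) = ax + b; the 3 given values yield a linear system in the 2 coefficients.
Solving, T(x) = -4x + 3.
The coefficient of x is -4.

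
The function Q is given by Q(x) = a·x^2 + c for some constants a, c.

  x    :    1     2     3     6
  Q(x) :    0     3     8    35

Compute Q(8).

63

From Q(1) = 0 and Q(2) = 3: 1a + c = 0 and 4a + c = 3.
Subtracting: 3a = 3, so a = 1; then c = 0 − 1·1 = -1.
So Q(x) = 1x² − 1, and Q(8) = 63.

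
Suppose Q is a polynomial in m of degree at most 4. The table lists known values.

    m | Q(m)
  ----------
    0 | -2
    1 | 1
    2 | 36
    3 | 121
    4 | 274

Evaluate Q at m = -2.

First differences: 3, 35, 85, 153. Second differences: 32, 50, 68. Third differences: 18, 18.
Level-3 differences are constant, so Q has degree 3.
Fitting a degree-3 polynomial gives Q(m) = 3m³ + 7m² - 7m - 2.
Then Q(-2) = 16.

16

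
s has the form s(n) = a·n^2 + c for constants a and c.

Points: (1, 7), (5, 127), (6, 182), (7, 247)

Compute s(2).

From s(1) = 7 and s(5) = 127: 1a + c = 7 and 25a + c = 127.
Subtracting: 24a = 120, so a = 5; then c = 7 − 5·1 = 2.
So s(n) = 5n² + 2, and s(2) = 22.

22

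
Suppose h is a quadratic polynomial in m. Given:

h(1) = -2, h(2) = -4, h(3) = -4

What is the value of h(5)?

Write h(m) = am² + bm + c; the 3 given values yield a linear system in the 3 coefficients.
Solving, h(m) = m² - 5m + 2.
Then h(5) = 2.

2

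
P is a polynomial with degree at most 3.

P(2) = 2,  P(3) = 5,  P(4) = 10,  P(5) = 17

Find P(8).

50

First differences: 3, 5, 7. Second differences: 2, 2.
Level-2 differences are constant, so P has degree 2.
Fitting a degree-2 polynomial gives P(m) = m² - 2m + 2.
Then P(8) = 50.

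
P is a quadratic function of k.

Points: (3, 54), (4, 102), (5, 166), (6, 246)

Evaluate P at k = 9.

582

First differences: 48, 64, 80. Second differences: 16, 16.
Level-2 differences are constant, so P has degree 2.
Fitting a degree-2 polynomial gives P(k) = 8k² - 8k + 6.
Then P(9) = 582.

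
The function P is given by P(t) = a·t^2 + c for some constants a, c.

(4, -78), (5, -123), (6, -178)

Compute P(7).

-243

From P(4) = -78 and P(5) = -123: 16a + c = -78 and 25a + c = -123.
Subtracting: 9a = -45, so a = -5; then c = -78 − (-5)·16 = 2.
So P(t) = -5t² + 2, and P(7) = -243.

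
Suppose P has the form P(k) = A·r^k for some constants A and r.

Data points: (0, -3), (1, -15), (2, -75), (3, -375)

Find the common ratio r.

Consecutive ratio: -15/(-3) = 5, and -75/(-15) = 5, so r = 5.
Then A·5^0 = -3 gives A = -3, and P(k) = -3·5^k.

5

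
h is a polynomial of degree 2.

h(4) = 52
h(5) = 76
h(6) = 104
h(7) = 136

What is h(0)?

Write h(m) = am² + bm + c; the 4 given values yield a linear system in the 3 coefficients.
Solving, h(m) = 2m² + 6m - 4.
The constant term is h(0) = -4.

-4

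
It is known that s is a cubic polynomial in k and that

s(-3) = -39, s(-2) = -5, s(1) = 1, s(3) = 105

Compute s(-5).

Write s(k) = ak³ + bk² + ck + d; the 4 given values yield a linear system in the 4 coefficients.
Solving, s(k) = 3k³ + 4k² - 3k - 3.
Then s(-5) = -263.

-263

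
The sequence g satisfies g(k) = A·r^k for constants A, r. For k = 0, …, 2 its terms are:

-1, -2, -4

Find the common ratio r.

2

Consecutive ratio: -2/(-1) = 2, and -4/(-2) = 2, so r = 2.
Then A·2^0 = -1 gives A = -1, and g(k) = -1·2^k.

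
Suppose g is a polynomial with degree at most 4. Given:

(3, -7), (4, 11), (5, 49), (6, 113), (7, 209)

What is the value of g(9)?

First differences: 18, 38, 64, 96. Second differences: 20, 26, 32. Third differences: 6, 6.
Level-3 differences are constant, so g has degree 3.
Fitting a degree-3 polynomial gives g(x) = x³ - 2x² - 5x - 1.
Then g(9) = 521.

521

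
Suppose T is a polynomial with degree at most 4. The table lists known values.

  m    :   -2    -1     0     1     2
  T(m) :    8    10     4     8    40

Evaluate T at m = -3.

-20

First differences: 2, -6, 4, 32. Second differences: -8, 10, 28. Third differences: 18, 18.
Level-3 differences are constant, so T has degree 3.
Fitting a degree-3 polynomial gives T(m) = 3m³ + 5m² - 4m + 4.
Then T(-3) = -20.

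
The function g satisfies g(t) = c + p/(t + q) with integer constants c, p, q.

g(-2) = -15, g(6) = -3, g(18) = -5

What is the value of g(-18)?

-7

(g(t) − c)(t + q) = p for each data point; the three points give a linear system in c and q, then p follows.
Solving: c = -6, q = 0, p = 18, so g(t) = -6 + 18/(t + 0).
Then g(-18) = -6 + 18/(-18) = -7.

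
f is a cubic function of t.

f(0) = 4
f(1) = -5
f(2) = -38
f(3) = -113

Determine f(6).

-770

Write f(t) = at³ + bt² + ct + d; the 4 given values yield a linear system in the 4 coefficients.
Solving, f(t) = -3t³ - 3t² - 3t + 4.
Then f(6) = -770.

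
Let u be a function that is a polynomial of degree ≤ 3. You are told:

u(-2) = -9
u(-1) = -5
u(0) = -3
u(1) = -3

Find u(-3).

First differences: 4, 2, 0. Second differences: -2, -2.
Level-2 differences are constant, so u has degree 2.
Fitting a degree-2 polynomial gives u(m) = -m² + m - 3.
Then u(-3) = -15.

-15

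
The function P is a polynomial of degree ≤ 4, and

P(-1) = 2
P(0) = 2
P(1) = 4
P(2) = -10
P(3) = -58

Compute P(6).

First differences: 0, 2, -14, -48. Second differences: 2, -16, -34. Third differences: -18, -18.
Level-3 differences are constant, so P has degree 3.
Fitting a degree-3 polynomial gives P(t) = -3t³ + t² + 4t + 2.
Then P(6) = -586.

-586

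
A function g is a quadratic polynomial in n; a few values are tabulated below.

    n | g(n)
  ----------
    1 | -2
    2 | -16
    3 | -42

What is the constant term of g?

Write g(n) = an² + bn + c; the 3 given values yield a linear system in the 3 coefficients.
Solving, g(n) = -6n² + 4n.
The constant term is g(0) = 0.

0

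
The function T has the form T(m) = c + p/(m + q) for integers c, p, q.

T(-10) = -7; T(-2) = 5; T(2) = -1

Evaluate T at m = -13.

(T(m) − c)(m + q) = p for each data point; the three points give a linear system in c and q, then p follows.
Solving: c = -4, q = 4, p = 18, so T(m) = -4 + 18/(m + 4).
Then T(-13) = -4 + 18/(-9) = -6.

-6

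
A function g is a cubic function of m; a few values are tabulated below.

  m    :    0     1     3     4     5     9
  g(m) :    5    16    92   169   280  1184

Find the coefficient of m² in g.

Write g(m) = am³ + bm² + cm + d; the 6 given values yield a linear system in the 4 coefficients.
Solving, g(m) = m³ + 5m² + 5m + 5.
The coefficient of m² is 5.

5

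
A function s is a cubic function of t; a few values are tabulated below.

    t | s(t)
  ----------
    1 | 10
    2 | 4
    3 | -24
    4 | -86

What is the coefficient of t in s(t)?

5

Write s(t) = at³ + bt² + ct + d; the 4 given values yield a linear system in the 4 coefficients.
Solving, s(t) = -2t³ + t² + 5t + 6.
The coefficient of t is 5.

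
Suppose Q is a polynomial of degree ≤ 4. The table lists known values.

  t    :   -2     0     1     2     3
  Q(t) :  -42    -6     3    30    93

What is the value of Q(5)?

399

Write Q(t) = at^4 + bt³ + ct² + dt + e; the 5 given values yield a linear system in the 5 coefficients.
Solving, the leading coefficient vanishes, and Q(t) = 3t³ + 6t - 6.
Then Q(5) = 399.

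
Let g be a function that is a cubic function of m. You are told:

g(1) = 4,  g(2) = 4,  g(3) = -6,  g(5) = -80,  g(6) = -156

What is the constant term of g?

Write g(m) = am³ + bm² + cm + d; the 5 given values yield a linear system in the 4 coefficients.
Solving, g(m) = -m³ + m² + 4m.
The constant term is g(0) = 0.

0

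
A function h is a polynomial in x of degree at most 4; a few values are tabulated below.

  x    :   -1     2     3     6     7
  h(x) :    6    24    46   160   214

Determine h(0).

Write h(x) = ax^4 + bx³ + cx² + dx + e; the 5 given values yield a linear system in the 5 coefficients.
Solving, the top 2 coefficients vanish, and h(x) = 4x² + 2x + 4.
Then h(0) = 4.

4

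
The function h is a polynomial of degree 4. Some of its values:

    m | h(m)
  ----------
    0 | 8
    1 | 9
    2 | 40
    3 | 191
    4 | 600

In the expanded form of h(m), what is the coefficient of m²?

Write h(m) = am^4 + bm³ + cm² + dm + e; the 5 given values yield a linear system in the 5 coefficients.
Solving, h(m) = 2m^4 + 3m³ - 8m² + 4m + 8.
The coefficient of m² is -8.

-8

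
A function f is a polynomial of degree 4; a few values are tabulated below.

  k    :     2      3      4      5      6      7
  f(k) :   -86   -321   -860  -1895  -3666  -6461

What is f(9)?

-16515

Write f(k) = ak^4 + bk³ + ck² + dk + e; the 6 given values yield a linear system in the 5 coefficients.
Solving, f(k) = -2k^4 - 4k³ - 6k² + k.
Then f(9) = -16515.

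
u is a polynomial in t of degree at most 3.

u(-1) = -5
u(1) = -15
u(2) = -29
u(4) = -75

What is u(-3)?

Write u(t) = at³ + bt² + ct + d; the 4 given values yield a linear system in the 4 coefficients.
Solving, the leading coefficient vanishes, and u(t) = -3t² - 5t - 7.
Then u(-3) = -19.

-19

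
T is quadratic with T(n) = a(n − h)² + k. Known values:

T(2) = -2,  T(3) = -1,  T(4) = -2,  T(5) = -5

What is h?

First differences 1, -1, -3; second difference -2 = 2a, so a = -1.
Expanding, the n-coefficient is −2ah = 2h; matching it to the data gives h = 3, and then k = -1.
So T(n) = -1(n − 3)² − 1.
Hence h = 3.

3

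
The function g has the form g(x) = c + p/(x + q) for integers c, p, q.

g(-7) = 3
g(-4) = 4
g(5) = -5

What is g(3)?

-17

(g(x) − c)(x + q) = p for each data point; the three points give a linear system in c and q, then p follows.
Solving: c = 1, q = -2, p = -18, so g(x) = 1 − 18/(x − 2).
Then g(3) = 1 − 18/1 = -17.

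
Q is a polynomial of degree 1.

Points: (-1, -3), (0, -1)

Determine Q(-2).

-5

Write Q(t) = at + b; the 2 given values yield a linear system in the 2 coefficients.
Solving, Q(t) = 2t - 1.
Then Q(-2) = -5.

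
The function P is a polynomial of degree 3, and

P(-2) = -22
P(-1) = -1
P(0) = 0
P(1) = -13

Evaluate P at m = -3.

Write P(m) = am³ + bm² + cm + d; the 4 given values yield a linear system in the 4 coefficients.
Solving, P(m) = m³ - 7m² - 7m.
Then P(-3) = -69.

-69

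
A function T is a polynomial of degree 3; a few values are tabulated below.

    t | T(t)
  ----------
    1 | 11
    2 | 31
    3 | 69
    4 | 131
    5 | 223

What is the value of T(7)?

First differences: 20, 38, 62, 92. Second differences: 18, 24, 30. Third differences: 6, 6.
Level-3 differences are constant, so T has degree 3.
Fitting a degree-3 polynomial gives T(t) = t³ + 3t² + 4t + 3.
Then T(7) = 521.

521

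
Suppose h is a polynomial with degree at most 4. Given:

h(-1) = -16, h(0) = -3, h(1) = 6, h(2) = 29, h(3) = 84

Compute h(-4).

First differences: 13, 9, 23, 55. Second differences: -4, 14, 32. Third differences: 18, 18.
Level-3 differences are constant, so h has degree 3.
Fitting a degree-3 polynomial gives h(m) = 3m³ - 2m² + 8m - 3.
Then h(-4) = -259.

-259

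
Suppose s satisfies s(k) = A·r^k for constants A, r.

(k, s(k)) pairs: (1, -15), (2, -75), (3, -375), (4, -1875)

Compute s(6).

Consecutive ratio: -75/(-15) = 5, and -375/(-75) = 5, so r = 5.
Then A·5^1 = -15 gives A = -3, and s(k) = -3·5^k.
s(6) = -3·5^6 = -46875.

-46875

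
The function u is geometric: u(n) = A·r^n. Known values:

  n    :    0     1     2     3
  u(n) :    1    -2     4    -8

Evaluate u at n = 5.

-32

Consecutive ratio: -2/1 = -2, and 4/(-2) = -2, so r = -2.
Then A·(-2)^0 = 1 gives A = 1, and u(n) = 1·(-2)^n.
u(5) = 1·(-2)^5 = -32.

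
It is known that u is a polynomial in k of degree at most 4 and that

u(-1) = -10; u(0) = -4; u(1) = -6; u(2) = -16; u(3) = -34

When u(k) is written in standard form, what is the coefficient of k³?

First differences: 6, -2, -10, -18. Second differences: -8, -8, -8.
Level-2 differences are constant, so u has degree 2.
Fitting a degree-2 polynomial gives u(k) = -4k² + 2k - 4.
The coefficient of k³ is 0.

0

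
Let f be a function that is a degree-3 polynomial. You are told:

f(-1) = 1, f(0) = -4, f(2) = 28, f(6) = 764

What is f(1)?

-1

Write f(x) = ax³ + bx² + cx + d; the 4 given values yield a linear system in the 4 coefficients.
Solving, f(x) = 3x³ + 4x² - 4x - 4.
Then f(1) = -1.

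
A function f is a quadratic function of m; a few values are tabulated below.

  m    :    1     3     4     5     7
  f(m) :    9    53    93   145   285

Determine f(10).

Write f(m) = am² + bm + c; the 5 given values yield a linear system in the 3 coefficients.
Solving, f(m) = 6m² - 2m + 5.
Then f(10) = 585.

585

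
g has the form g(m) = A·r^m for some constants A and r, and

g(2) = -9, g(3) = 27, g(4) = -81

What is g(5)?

243

Consecutive ratio: 27/(-9) = -3, and -81/27 = -3, so r = -3.
Then A·(-3)^2 = -9 gives A = -1, and g(m) = -1·(-3)^m.
g(5) = -1·(-3)^5 = 243.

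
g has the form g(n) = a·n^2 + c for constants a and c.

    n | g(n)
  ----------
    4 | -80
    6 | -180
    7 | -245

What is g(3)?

From g(4) = -80 and g(6) = -180: 16a + c = -80 and 36a + c = -180.
Subtracting: 20a = -100, so a = -5; then c = -80 − (-5)·16 = 0.
So g(n) = -5n² + 0, and g(3) = -45.

-45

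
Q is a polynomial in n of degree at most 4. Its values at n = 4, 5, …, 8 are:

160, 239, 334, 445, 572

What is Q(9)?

715

Write Q(n) = an^4 + bn³ + cn² + dn + e; the 5 given values yield a linear system in the 5 coefficients.
Solving, the top 2 coefficients vanish, and Q(n) = 8n² + 7n + 4.
Then Q(9) = 715.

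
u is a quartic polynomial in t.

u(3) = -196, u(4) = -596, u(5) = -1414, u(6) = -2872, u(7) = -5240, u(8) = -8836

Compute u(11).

-30892

First differences: -400, -818, -1458, -2368, -3596. Second differences: -418, -640, -910, -1228. Third differences: -222, -270, -318. Fourth differences: -48, -48.
Level-4 differences are constant, so u has degree 4.
Fitting a degree-4 polynomial gives u(t) = -2t^4 - t³ - 3t² + 8t - 4.
Then u(11) = -30892.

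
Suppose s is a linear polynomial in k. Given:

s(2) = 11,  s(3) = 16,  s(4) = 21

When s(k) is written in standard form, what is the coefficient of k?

Write s(k) = ak + b; the 3 given values yield a linear system in the 2 coefficients.
Solving, s(k) = 5k + 1.
The coefficient of k is 5.

5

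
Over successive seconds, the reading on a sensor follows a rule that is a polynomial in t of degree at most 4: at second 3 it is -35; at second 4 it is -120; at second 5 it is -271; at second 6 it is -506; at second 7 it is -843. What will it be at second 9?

-1895

Write the value at t as P(t).
Write P(t) = at^4 + bt³ + ct² + dt + e; the 5 given values yield a linear system in the 5 coefficients.
Solving, the leading coefficient vanishes, and P(t) = -3t³ + 3t² + 5t + 4.
Then P(9) = -1895.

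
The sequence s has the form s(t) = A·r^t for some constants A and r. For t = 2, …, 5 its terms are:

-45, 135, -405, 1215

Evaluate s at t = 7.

Consecutive ratio: 135/(-45) = -3, and -405/135 = -3, so r = -3.
Then A·(-3)^2 = -45 gives A = -5, and s(t) = -5·(-3)^t.
s(7) = -5·(-3)^7 = 10935.

10935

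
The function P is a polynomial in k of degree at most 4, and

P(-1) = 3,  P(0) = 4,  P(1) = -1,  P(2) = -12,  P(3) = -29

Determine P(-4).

-36

Write P(k) = ak^4 + bk³ + ck² + dk + e; the 5 given values yield a linear system in the 5 coefficients.
Solving, the top 2 coefficients vanish, and P(k) = -3k² - 2k + 4.
Then P(-4) = -36.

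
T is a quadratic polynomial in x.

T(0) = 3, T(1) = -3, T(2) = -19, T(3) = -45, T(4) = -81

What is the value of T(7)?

-249

First differences: -6, -16, -26, -36. Second differences: -10, -10, -10.
Level-2 differences are constant, so T has degree 2.
Fitting a degree-2 polynomial gives T(x) = -5x² - x + 3.
Then T(7) = -249.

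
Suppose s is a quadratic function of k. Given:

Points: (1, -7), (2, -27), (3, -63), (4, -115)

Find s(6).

First differences: -20, -36, -52. Second differences: -16, -16.
Level-2 differences are constant, so s has degree 2.
Fitting a degree-2 polynomial gives s(k) = -8k² + 4k - 3.
Then s(6) = -267.

-267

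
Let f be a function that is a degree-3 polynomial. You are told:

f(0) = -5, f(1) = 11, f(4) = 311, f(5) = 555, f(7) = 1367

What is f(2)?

Write f(n) = an³ + bn² + cn + d; the 5 given values yield a linear system in the 4 coefficients.
Solving, f(n) = 3n³ + 6n² + 7n - 5.
Then f(2) = 57.

57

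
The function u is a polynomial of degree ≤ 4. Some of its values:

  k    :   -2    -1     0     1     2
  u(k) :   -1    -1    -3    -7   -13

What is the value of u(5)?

-43

First differences: 0, -2, -4, -6. Second differences: -2, -2, -2.
Level-2 differences are constant, so u has degree 2.
Fitting a degree-2 polynomial gives u(k) = -k² - 3k - 3.
Then u(5) = -43.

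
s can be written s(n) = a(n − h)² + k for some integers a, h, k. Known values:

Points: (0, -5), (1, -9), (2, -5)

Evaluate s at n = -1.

7

First differences -4, 4; second difference 8 = 2a, so a = 4.
Expanding, the n-coefficient is −2ah = -8h; matching it to the data gives h = 1, and then k = -9.
So s(n) = 4(n − 1)² − 9.
s(-1) = 4·(-2)² − 9 = 7.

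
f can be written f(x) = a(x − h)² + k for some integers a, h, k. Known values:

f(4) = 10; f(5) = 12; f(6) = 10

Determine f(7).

First differences 2, -2; second difference -4 = 2a, so a = -2.
Expanding, the x-coefficient is −2ah = 4h; matching it to the data gives h = 5, and then k = 12.
So f(x) = -2(x − 5)² + 12.
f(7) = -2·2² + 12 = 4.

4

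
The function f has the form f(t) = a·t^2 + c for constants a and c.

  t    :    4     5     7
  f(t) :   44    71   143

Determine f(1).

From f(4) = 44 and f(5) = 71: 16a + c = 44 and 25a + c = 71.
Subtracting: 9a = 27, so a = 3; then c = 44 − 3·16 = -4.
So f(t) = 3t² − 4, and f(1) = -1.

-1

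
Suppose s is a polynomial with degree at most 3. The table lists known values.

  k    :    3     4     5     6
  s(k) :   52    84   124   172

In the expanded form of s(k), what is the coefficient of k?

First differences: 32, 40, 48. Second differences: 8, 8.
Level-2 differences are constant, so s has degree 2.
Fitting a degree-2 polynomial gives s(k) = 4k² + 4k + 4.
The coefficient of k is 4.

4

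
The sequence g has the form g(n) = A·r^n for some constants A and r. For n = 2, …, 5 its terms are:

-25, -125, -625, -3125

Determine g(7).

-78125

Consecutive ratio: -125/(-25) = 5, and -625/(-125) = 5, so r = 5.
Then A·5^2 = -25 gives A = -1, and g(n) = -1·5^n.
g(7) = -1·5^7 = -78125.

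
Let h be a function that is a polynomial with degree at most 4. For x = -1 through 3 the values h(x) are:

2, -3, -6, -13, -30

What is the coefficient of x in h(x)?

First differences: -5, -3, -7, -17. Second differences: 2, -4, -10. Third differences: -6, -6.
Level-3 differences are constant, so h has degree 3.
Fitting a degree-3 polynomial gives h(x) = -x³ + x² - 3x - 3.
The coefficient of x is -3.

-3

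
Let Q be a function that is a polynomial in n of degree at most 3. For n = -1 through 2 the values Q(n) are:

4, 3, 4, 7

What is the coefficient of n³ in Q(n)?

0

First differences: -1, 1, 3. Second differences: 2, 2.
Level-2 differences are constant, so Q has degree 2.
Fitting a degree-2 polynomial gives Q(n) = n² + 3.
The coefficient of n³ is 0.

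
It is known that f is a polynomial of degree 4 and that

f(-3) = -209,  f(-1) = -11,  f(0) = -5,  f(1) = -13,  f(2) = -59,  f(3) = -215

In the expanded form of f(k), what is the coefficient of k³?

Write f(k) = ak^4 + bk³ + ck² + dk + e; the 6 given values yield a linear system in the 5 coefficients.
Solving, f(k) = -2k^4 - 5k² - k - 5.
The coefficient of k³ is 0.

0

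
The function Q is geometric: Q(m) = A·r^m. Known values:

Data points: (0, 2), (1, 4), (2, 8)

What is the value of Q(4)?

32

Consecutive ratio: 4/2 = 2, and 8/4 = 2, so r = 2.
Then A·2^0 = 2 gives A = 2, and Q(m) = 2·2^m.
Q(4) = 2·2^4 = 32.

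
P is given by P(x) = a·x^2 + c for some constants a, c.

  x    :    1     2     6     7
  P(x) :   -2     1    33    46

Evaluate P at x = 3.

6

From P(1) = -2 and P(2) = 1: 1a + c = -2 and 4a + c = 1.
Subtracting: 3a = 3, so a = 1; then c = -2 − 1·1 = -3.
So P(x) = 1x² − 3, and P(3) = 6.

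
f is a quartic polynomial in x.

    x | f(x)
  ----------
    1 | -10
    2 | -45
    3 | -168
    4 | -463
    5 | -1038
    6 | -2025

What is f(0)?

First differences: -35, -123, -295, -575, -987. Second differences: -88, -172, -280, -412. Third differences: -84, -108, -132. Fourth differences: -24, -24.
Level-4 differences are constant, so f has degree 4.
Fitting a degree-4 polynomial gives f(x) = -x^4 - 4x³ + 5x² - 7x - 3.
The constant term is f(0) = -3.

-3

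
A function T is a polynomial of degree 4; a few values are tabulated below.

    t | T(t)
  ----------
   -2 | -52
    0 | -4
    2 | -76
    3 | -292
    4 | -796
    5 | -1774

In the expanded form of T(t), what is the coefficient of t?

Write T(t) = at^4 + bt³ + ct² + dt + e; the 6 given values yield a linear system in the 5 coefficients.
Solving, T(t) = -2t^4 - 3t³ - 7t² + 6t - 4.
The coefficient of t is 6.

6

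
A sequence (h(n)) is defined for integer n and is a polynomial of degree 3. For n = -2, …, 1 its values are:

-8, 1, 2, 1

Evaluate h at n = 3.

Write h(n) = an³ + bn² + cn + d; the 4 given values yield a linear system in the 4 coefficients.
Solving, h(n) = n³ - n² - n + 2.
Then h(3) = 17.

17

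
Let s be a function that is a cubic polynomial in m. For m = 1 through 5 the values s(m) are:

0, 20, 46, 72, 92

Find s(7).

Write s(m) = am³ + bm² + cm + d; the 5 given values yield a linear system in the 4 coefficients.
Solving, s(m) = -m³ + 9m² - 8.
Then s(7) = 90.

90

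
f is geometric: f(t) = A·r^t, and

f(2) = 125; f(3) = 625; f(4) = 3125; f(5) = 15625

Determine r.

Consecutive ratio: 625/125 = 5, and 3125/625 = 5, so r = 5.
Then A·5^2 = 125 gives A = 5, and f(t) = 5·5^t.

5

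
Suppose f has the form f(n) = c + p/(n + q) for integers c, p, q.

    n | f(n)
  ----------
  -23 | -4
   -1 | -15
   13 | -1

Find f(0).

(f(n) − c)(n + q) = p for each data point; the three points give a linear system in c and q, then p follows.
Solving: c = -3, q = -1, p = 24, so f(n) = -3 + 24/(n − 1).
Then f(0) = -3 + 24/(-1) = -27.

-27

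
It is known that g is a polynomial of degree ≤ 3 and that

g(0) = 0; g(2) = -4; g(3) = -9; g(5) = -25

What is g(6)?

Write g(m) = am³ + bm² + cm + d; the 4 given values yield a linear system in the 4 coefficients.
Solving, the leading coefficient vanishes, and g(m) = -m².
Then g(6) = -36.

-36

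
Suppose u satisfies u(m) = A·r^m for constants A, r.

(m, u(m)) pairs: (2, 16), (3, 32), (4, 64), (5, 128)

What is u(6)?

Consecutive ratio: 32/16 = 2, and 64/32 = 2, so r = 2.
Then A·2^2 = 16 gives A = 4, and u(m) = 4·2^m.
u(6) = 4·2^6 = 256.

256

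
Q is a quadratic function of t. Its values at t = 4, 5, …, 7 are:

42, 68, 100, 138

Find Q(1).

First differences: 26, 32, 38. Second differences: 6, 6.
Level-2 differences are constant, so Q has degree 2.
Fitting a degree-2 polynomial gives Q(t) = 3t² - t - 2.
Then Q(1) = 0.

0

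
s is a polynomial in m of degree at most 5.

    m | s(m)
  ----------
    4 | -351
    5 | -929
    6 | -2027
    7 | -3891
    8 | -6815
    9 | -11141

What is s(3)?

-95

First differences: -578, -1098, -1864, -2924, -4326. Second differences: -520, -766, -1060, -1402. Third differences: -246, -294, -342. Fourth differences: -48, -48.
Level-4 differences are constant, so s has degree 4.
Fitting a degree-4 polynomial gives s(m) = -2m^4 + 3m³ - 3m² + 4m + 1.
Then s(3) = -95.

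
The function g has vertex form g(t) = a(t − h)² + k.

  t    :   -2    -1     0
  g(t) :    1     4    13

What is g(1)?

First differences 3, 9; second difference 6 = 2a, so a = 3.
Expanding, the t-coefficient is −2ah = -6h; matching it to the data gives h = -2, and then k = 1.
So g(t) = 3(t + 2)² + 1.
g(1) = 3·3² + 1 = 28.

28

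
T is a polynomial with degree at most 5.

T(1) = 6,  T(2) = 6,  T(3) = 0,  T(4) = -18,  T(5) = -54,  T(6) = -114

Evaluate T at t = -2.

First differences: 0, -6, -18, -36, -60. Second differences: -6, -12, -18, -24. Third differences: -6, -6, -6.
Level-3 differences are constant, so T has degree 3.
Fitting a degree-3 polynomial gives T(t) = -t³ + 3t² - 2t + 6.
Then T(-2) = 30.

30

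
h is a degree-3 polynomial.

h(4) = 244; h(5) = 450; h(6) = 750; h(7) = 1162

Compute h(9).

2394

Write h(t) = at³ + bt² + ct + d; the 4 given values yield a linear system in the 4 coefficients.
Solving, h(t) = 3t³ + 2t² + 5t.
Then h(9) = 2394.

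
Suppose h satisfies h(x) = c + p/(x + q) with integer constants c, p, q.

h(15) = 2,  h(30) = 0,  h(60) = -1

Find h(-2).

-32

(h(x) − c)(x + q) = p for each data point; the three points give a linear system in c and q, then p follows.
Solving: c = -2, q = 0, p = 60, so h(x) = -2 + 60/(x + 0).
Then h(-2) = -2 + 60/(-2) = -32.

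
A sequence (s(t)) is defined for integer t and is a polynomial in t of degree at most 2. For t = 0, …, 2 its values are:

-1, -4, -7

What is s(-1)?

2

First differences: -3, -3.
Level-1 differences are constant, so s has degree 1.
Fitting a degree-1 polynomial gives s(t) = -3t - 1.
Then s(-1) = 2.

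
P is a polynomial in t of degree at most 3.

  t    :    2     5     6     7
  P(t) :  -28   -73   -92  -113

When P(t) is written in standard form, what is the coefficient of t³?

Write P(t) = at³ + bt² + ct + d; the 4 given values yield a linear system in the 4 coefficients.
Solving, the leading coefficient vanishes, and P(t) = -t² - 8t - 8.
The coefficient of t³ is 0.

0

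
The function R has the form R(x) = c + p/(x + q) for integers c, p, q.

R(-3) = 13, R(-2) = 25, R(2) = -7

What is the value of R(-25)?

(R(x) − c)(x + q) = p for each data point; the three points give a linear system in c and q, then p follows.
Solving: c = 1, q = 1, p = -24, so R(x) = 1 − 24/(x + 1).
Then R(-25) = 1 − 24/(-24) = 2.

2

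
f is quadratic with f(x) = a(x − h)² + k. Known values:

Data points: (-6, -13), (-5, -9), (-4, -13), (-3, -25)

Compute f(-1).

-73

First differences 4, -4, -12; second difference -8 = 2a, so a = -4.
Expanding, the x-coefficient is −2ah = 8h; matching it to the data gives h = -5, and then k = -9.
So f(x) = -4(x + 5)² − 9.
f(-1) = -4·4² − 9 = -73.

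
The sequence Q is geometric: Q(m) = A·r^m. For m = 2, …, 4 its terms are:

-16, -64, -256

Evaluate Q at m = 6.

-4096

Consecutive ratio: -64/(-16) = 4, and -256/(-64) = 4, so r = 4.
Then A·4^2 = -16 gives A = -1, and Q(m) = -1·4^m.
Q(6) = -1·4^6 = -4096.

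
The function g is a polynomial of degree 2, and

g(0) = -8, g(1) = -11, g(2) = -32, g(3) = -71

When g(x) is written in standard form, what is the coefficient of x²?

First differences: -3, -21, -39. Second differences: -18, -18.
Level-2 differences are constant, so g has degree 2.
Fitting a degree-2 polynomial gives g(x) = -9x² + 6x - 8.
The coefficient of x² is -9.

-9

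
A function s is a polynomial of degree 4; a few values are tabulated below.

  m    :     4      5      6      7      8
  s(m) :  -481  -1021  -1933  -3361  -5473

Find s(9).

-8461

Write s(m) = am^4 + bm³ + cm² + dm + e; the 5 given values yield a linear system in the 5 coefficients.
Solving, s(m) = -m^4 - 2m³ - 5m² - 4m - 1.
Then s(9) = -8461.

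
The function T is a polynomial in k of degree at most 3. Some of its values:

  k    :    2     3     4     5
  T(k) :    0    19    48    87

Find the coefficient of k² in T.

First differences: 19, 29, 39. Second differences: 10, 10.
Level-2 differences are constant, so T has degree 2.
Fitting a degree-2 polynomial gives T(k) = 5k² - 6k - 8.
The coefficient of k² is 5.

5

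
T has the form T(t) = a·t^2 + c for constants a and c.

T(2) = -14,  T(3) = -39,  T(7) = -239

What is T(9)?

From T(2) = -14 and T(3) = -39: 4a + c = -14 and 9a + c = -39.
Subtracting: 5a = -25, so a = -5; then c = -14 − (-5)·4 = 6.
So T(t) = -5t² + 6, and T(9) = -399.

-399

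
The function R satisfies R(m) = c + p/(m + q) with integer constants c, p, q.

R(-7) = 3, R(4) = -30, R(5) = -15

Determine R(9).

(R(m) − c)(m + q) = p for each data point; the three points give a linear system in c and q, then p follows.
Solving: c = 0, q = -3, p = -30, so R(m) = -30/(m − 3).
Then R(9) = 0 − 30/6 = -5.

-5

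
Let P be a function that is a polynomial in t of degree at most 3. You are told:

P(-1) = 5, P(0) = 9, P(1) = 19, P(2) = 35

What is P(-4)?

29

First differences: 4, 10, 16. Second differences: 6, 6.
Level-2 differences are constant, so P has degree 2.
Fitting a degree-2 polynomial gives P(t) = 3t² + 7t + 9.
Then P(-4) = 29.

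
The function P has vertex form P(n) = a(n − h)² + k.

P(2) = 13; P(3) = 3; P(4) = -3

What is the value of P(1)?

27

First differences -10, -6; second difference 4 = 2a, so a = 2.
Expanding, the n-coefficient is −2ah = -4h; matching it to the data gives h = 5, and then k = -5.
So P(n) = 2(n − 5)² − 5.
P(1) = 2·(-4)² − 5 = 27.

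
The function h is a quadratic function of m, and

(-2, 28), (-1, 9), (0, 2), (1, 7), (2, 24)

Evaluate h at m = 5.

First differences: -19, -7, 5, 17. Second differences: 12, 12, 12.
Level-2 differences are constant, so h has degree 2.
Fitting a degree-2 polynomial gives h(m) = 6m² - m + 2.
Then h(5) = 147.

147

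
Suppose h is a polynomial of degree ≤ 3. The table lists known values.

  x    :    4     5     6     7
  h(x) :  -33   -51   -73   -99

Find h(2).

First differences: -18, -22, -26. Second differences: -4, -4.
Level-2 differences are constant, so h has degree 2.
Fitting a degree-2 polynomial gives h(x) = -2x² - 1.
Then h(2) = -9.

-9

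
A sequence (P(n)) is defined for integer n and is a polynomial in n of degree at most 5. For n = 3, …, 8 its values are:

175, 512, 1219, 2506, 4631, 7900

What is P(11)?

First differences: 337, 707, 1287, 2125, 3269. Second differences: 370, 580, 838, 1144. Third differences: 210, 258, 306. Fourth differences: 48, 48.
Level-4 differences are constant, so P has degree 4.
Fitting a degree-4 polynomial gives P(n) = 2n^4 - n³ + 3n² + 3n + 4.
Then P(11) = 28351.

28351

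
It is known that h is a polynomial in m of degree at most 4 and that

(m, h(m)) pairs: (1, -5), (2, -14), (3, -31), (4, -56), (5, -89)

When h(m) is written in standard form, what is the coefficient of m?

3

Write h(m) = am^4 + bm³ + cm² + dm + e; the 5 given values yield a linear system in the 5 coefficients.
Solving, the top 2 coefficients vanish, and h(m) = -4m² + 3m - 4.
The coefficient of m is 3.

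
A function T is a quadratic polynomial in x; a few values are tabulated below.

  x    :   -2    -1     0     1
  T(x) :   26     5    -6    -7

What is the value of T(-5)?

149

Write T(x) = ax² + bx + c; the 4 given values yield a linear system in the 3 coefficients.
Solving, T(x) = 5x² - 6x - 6.
Then T(-5) = 149.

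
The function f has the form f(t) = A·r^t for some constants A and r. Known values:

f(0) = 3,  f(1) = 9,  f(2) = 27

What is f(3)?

Consecutive ratio: 9/3 = 3, and 27/9 = 3, so r = 3.
Then A·3^0 = 3 gives A = 3, and f(t) = 3·3^t.
f(3) = 3·3^3 = 81.

81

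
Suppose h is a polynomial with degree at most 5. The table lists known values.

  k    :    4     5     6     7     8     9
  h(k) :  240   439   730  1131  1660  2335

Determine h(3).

Write h(k) = ak^5 + bk^4 + ck³ + dk² + ek + p; the 6 given values yield a linear system in the 6 coefficients.
Solving, the top 2 coefficients vanish, and h(k) = 3k³ + k² + 7k + 4.
Then h(3) = 115.

115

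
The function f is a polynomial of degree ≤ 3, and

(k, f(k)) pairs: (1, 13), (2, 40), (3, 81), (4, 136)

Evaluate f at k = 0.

0

First differences: 27, 41, 55. Second differences: 14, 14.
Level-2 differences are constant, so f has degree 2.
Fitting a degree-2 polynomial gives f(k) = 7k² + 6k.
Then f(0) = 0.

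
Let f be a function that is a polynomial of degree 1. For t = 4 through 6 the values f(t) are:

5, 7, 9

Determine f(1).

First differences: 2, 2.
Level-1 differences are constant, so f has degree 1.
Fitting a degree-1 polynomial gives f(t) = 2t - 3.
Then f(1) = -1.

-1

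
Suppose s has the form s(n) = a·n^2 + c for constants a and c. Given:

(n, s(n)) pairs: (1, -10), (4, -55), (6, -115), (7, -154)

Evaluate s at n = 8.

-199

From s(1) = -10 and s(4) = -55: 1a + c = -10 and 16a + c = -55.
Subtracting: 15a = -45, so a = -3; then c = -10 − (-3)·1 = -7.
So s(n) = -3n² − 7, and s(8) = -199.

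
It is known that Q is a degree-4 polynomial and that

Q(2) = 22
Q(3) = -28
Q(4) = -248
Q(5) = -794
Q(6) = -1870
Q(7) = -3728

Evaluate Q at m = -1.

First differences: -50, -220, -546, -1076, -1858. Second differences: -170, -326, -530, -782. Third differences: -156, -204, -252. Fourth differences: -48, -48.
Level-4 differences are constant, so Q has degree 4.
Fitting a degree-4 polynomial gives Q(m) = -2m^4 + 2m³ + 7m² + 7m - 4.
Then Q(-1) = -8.

-8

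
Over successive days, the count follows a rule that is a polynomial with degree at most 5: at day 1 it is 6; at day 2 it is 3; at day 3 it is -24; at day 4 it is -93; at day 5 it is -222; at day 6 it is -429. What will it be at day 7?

-732

Write the value at k as g(k).
First differences: -3, -27, -69, -129, -207. Second differences: -24, -42, -60, -78. Third differences: -18, -18, -18.
Level-3 differences are constant, so g has degree 3.
Fitting a degree-3 polynomial gives g(k) = -3k³ + 6k² + 3.
Then g(7) = -732.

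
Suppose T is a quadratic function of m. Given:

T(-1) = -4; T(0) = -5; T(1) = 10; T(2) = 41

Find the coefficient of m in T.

First differences: -1, 15, 31. Second differences: 16, 16.
Level-2 differences are constant, so T has degree 2.
Fitting a degree-2 polynomial gives T(m) = 8m² + 7m - 5.
The coefficient of m is 7.

7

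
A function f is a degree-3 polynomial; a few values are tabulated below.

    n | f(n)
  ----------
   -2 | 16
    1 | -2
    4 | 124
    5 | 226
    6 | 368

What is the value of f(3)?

Write f(n) = an³ + bn² + cn + d; the 5 given values yield a linear system in the 4 coefficients.
Solving, f(n) = n³ + 5n² - 4n - 4.
Then f(3) = 56.

56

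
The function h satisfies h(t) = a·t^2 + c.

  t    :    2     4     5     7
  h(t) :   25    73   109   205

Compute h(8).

265

From h(2) = 25 and h(4) = 73: 4a + c = 25 and 16a + c = 73.
Subtracting: 12a = 48, so a = 4; then c = 25 − 4·4 = 9.
So h(t) = 4t² + 9, and h(8) = 265.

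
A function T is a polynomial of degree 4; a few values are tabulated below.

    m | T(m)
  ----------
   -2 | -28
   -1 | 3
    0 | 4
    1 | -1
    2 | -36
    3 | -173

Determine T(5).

-1281

First differences: 31, 1, -5, -35, -137. Second differences: -30, -6, -30, -102. Third differences: 24, -24, -72. Fourth differences: -48, -48.
Level-4 differences are constant, so T has degree 4.
Fitting a degree-4 polynomial gives T(m) = -2m^4 - m² - 2m + 4.
Then T(5) = -1281.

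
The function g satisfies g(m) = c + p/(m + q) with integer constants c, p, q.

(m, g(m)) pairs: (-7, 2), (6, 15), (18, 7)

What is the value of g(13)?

8

(g(m) − c)(m + q) = p for each data point; the three points give a linear system in c and q, then p follows.
Solving: c = 5, q = -3, p = 30, so g(m) = 5 + 30/(m − 3).
Then g(13) = 5 + 30/10 = 8.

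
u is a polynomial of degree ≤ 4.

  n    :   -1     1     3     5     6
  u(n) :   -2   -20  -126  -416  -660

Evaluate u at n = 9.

Write u(n) = an^4 + bn³ + cn² + dn + e; the 5 given values yield a linear system in the 5 coefficients.
Solving, the leading coefficient vanishes, and u(n) = -2n³ - 5n² - 7n - 6.
Then u(9) = -1932.

-1932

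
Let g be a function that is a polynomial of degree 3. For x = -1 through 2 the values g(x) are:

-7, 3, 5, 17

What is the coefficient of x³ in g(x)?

Write g(x) = ax³ + bx² + cx + d; the 4 given values yield a linear system in the 4 coefficients.
Solving, g(x) = 3x³ - 4x² + 3x + 3.
The coefficient of x³ is 3.

3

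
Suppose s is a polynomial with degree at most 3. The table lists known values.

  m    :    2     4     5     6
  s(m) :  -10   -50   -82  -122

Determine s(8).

-226

Write s(m) = am³ + bm² + cm + d; the 4 given values yield a linear system in the 4 coefficients.
Solving, the leading coefficient vanishes, and s(m) = -4m² + 4m - 2.
Then s(8) = -226.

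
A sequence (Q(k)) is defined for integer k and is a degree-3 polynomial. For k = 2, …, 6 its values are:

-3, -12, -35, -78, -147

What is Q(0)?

-3

First differences: -9, -23, -43, -69. Second differences: -14, -20, -26. Third differences: -6, -6.
Level-3 differences are constant, so Q has degree 3.
Fitting a degree-3 polynomial gives Q(k) = -k³ + 2k² - 3.
The constant term is Q(0) = -3.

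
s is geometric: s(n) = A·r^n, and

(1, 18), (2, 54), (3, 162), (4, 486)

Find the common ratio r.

Consecutive ratio: 54/18 = 3, and 162/54 = 3, so r = 3.
Then A·3^1 = 18 gives A = 6, and s(n) = 6·3^n.

3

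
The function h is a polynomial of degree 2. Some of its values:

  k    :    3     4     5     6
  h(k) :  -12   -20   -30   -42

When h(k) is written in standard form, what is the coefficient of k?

First differences: -8, -10, -12. Second differences: -2, -2.
Level-2 differences are constant, so h has degree 2.
Fitting a degree-2 polynomial gives h(k) = -k² - k.
The coefficient of k is -1.

-1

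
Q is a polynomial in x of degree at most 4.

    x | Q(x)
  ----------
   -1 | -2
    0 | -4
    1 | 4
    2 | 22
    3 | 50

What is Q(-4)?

64

First differences: -2, 8, 18, 28. Second differences: 10, 10, 10.
Level-2 differences are constant, so Q has degree 2.
Fitting a degree-2 polynomial gives Q(x) = 5x² + 3x - 4.
Then Q(-4) = 64.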